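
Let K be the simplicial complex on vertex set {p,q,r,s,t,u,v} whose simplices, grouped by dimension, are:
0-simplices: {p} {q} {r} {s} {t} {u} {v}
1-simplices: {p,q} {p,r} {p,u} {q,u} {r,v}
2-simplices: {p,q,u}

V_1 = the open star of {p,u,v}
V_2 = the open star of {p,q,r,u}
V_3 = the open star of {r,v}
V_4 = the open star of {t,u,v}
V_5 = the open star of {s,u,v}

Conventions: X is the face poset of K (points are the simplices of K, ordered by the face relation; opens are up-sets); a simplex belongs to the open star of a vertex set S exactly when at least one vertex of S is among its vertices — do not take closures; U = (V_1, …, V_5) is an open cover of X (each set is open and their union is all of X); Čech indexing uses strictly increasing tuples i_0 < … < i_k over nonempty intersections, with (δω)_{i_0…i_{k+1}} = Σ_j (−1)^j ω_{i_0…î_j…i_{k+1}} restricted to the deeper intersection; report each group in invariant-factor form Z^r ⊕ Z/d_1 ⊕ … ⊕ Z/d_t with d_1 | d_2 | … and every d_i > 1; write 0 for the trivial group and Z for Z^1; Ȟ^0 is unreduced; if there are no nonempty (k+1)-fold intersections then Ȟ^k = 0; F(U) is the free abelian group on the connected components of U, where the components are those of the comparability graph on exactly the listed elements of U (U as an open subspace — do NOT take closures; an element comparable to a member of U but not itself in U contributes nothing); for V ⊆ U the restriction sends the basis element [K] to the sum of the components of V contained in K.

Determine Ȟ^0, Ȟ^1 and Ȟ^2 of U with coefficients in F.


cover nerve:
  V1={{p},{u},{v},{p,q},{p,r},{p,u},{q,u},{r,v},{p,q,u}} V2={{p},{q},{r},{u},{p,q},{p,r},{p,u},{q,u},{r,v},{p,q,u}} V3={{r},{v},{p,r},{r,v}} V4={{t},{u},{v},{p,u},{q,u},{r,v},{p,q,u}} V5={{s},{u},{v},{p,u},{q,u},{r,v},{p,q,u}}
  V12={{p},{u},{p,q},{p,r},{p,u},{q,u},{r,v},{p,q,u}} V13={{v},{p,r},{r,v}} V14={{u},{v},{p,u},{q,u},{r,v},{p,q,u}} V15={{u},{v},{p,u},{q,u},{r,v},{p,q,u}} V23={{r},{p,r},{r,v}} V24={{u},{p,u},{q,u},{r,v},{p,q,u}} V25={{u},{p,u},{q,u},{r,v},{p,q,u}} V34={{v},{r,v}} V35={{v},{r,v}} V45={{u},{v},{p,u},{q,u},{r,v},{p,q,u}}
  V123={{p,r},{r,v}} V124={{u},{p,u},{q,u},{r,v},{p,q,u}} V125={{u},{p,u},{q,u},{r,v},{p,q,u}} V134={{v},{r,v}} V135={{v},{r,v}} V145={{u},{v},{p,u},{q,u},{r,v},{p,q,u}} V234={{r,v}} V235={{r,v}} V245={{u},{p,u},{q,u},{r,v},{p,q,u}} V345={{v},{r,v}}
  V1234={{r,v}} V1235={{r,v}} V1245={{u},{p,u},{q,u},{r,v},{p,q,u}} V1345={{v},{r,v}} V2345={{r,v}}
  V12345={{r,v}}
components per intersection:
  V1: {{p},{u},{p,q},{p,r},{p,u},{q,u},{p,q,u}} {{v},{r,v}}
  V2: {{p},{q},{r},{u},{p,q},{p,r},{p,u},{q,u},{r,v},{p,q,u}}
  V3: {{r},{v},{p,r},{r,v}}
  V4: {{t}} {{u},{p,u},{q,u},{p,q,u}} {{v},{r,v}}
  V5: {{s}} {{u},{p,u},{q,u},{p,q,u}} {{v},{r,v}}
  V12: {{p},{u},{p,q},{p,r},{p,u},{q,u},{p,q,u}} {{r,v}}
  V13: {{v},{r,v}} {{p,r}}
  V14: {{u},{p,u},{q,u},{p,q,u}} {{v},{r,v}}
  V15: {{u},{p,u},{q,u},{p,q,u}} {{v},{r,v}}
  V23: {{r},{p,r},{r,v}}
  V24: {{u},{p,u},{q,u},{p,q,u}} {{r,v}}
  V25: {{u},{p,u},{q,u},{p,q,u}} {{r,v}}
  V34: {{v},{r,v}}
  V35: {{v},{r,v}}
  V45: {{u},{p,u},{q,u},{p,q,u}} {{v},{r,v}}
  V123: {{p,r}} {{r,v}}
  V124: {{u},{p,u},{q,u},{p,q,u}} {{r,v}}
  V125: {{u},{p,u},{q,u},{p,q,u}} {{r,v}}
  V134: {{v},{r,v}}
  V135: {{v},{r,v}}
  V145: {{u},{p,u},{q,u},{p,q,u}} {{v},{r,v}}
  V234: {{r,v}}
  V235: {{r,v}}
  V245: {{u},{p,u},{q,u},{p,q,u}} {{r,v}}
  V345: {{v},{r,v}}
  V1234: {{r,v}}
  V1235: {{r,v}}
  V1245: {{u},{p,u},{q,u},{p,q,u}} {{r,v}}
  V1345: {{v},{r,v}}
  V2345: {{r,v}}
  V12345: {{r,v}}
C dims 10,17,15,6; δ0: rk 7, SNF 1^7; δ1: rk 10, SNF 1^10; δ2: rk 5, SNF 1^5
Ȟ^0: (10−7)−0=3 ⇒ Z^3
Ȟ^1: (17−10)−7=0 ⇒ 0
Ȟ^2: (15−5)−10=0 ⇒ 0

Ȟ^0 ≅ Z^3, Ȟ^1 ≅ 0, Ȟ^2 ≅ 0


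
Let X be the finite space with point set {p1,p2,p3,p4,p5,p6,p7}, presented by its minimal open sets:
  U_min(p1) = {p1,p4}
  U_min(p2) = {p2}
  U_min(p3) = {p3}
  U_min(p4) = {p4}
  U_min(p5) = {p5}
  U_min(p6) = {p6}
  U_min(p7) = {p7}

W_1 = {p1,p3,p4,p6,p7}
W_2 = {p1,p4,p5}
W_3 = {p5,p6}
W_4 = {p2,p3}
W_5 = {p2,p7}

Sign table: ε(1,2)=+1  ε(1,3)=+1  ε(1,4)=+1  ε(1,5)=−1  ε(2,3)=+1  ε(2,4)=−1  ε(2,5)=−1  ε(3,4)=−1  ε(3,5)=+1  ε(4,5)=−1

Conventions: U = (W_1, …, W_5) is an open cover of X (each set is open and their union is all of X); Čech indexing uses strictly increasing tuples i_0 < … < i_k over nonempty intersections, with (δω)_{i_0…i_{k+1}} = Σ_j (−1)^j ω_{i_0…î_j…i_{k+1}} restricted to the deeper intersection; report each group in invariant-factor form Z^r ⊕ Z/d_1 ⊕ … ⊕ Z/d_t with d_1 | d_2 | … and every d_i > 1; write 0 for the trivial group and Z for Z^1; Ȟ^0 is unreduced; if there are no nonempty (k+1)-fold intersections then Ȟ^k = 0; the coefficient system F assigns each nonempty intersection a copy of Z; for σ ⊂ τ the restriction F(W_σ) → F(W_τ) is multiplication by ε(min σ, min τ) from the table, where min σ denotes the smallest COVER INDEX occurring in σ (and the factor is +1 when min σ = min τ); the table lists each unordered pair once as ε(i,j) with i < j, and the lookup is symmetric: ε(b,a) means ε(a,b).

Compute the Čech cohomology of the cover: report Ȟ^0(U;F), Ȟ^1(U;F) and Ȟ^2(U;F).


Ȟ^0 = Z, Ȟ^1 = Z^2 and Ȟ^2 = 0

nonempty intersections:
  W12={p1,p4} W13={p6} W14={p3} W15={p7} W23={p5} W45={p2}
C dims 5,6; δ0: rk 4, SNF 1^4
Ȟ^0: (5−4)−0=1 ⇒ Z
Ȟ^1: (6−0)−4=2 ⇒ Z^2
Ȟ^2: (0−0)−0=0 ⇒ 0


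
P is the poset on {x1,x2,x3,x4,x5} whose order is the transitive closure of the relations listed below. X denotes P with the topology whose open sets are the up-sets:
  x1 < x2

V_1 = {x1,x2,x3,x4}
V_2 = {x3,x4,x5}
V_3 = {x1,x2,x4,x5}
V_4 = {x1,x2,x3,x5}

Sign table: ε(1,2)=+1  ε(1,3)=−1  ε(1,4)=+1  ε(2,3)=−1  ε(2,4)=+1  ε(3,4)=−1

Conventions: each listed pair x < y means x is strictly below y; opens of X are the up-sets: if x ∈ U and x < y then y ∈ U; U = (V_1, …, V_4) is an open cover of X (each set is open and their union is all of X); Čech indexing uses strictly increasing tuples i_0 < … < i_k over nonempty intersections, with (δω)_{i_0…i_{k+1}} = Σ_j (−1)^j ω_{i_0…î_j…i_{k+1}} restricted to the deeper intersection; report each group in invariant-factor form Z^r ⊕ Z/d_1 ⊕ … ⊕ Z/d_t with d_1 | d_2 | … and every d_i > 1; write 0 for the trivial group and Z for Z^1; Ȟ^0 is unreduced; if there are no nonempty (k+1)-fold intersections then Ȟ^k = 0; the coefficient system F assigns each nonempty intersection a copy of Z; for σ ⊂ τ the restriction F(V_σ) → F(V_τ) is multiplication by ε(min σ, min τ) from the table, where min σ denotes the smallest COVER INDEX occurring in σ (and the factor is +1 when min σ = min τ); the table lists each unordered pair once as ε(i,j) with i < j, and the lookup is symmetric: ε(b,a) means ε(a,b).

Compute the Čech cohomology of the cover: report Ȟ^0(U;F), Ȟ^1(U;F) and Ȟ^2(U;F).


nerve simplices:
  V12={x3,x4} V13={x1,x2,x4} V14={x1,x2,x3} V23={x4,x5} V24={x3,x5} V34={x1,x2,x5}
  V123={x4} V124={x3} V134={x1,x2} V234={x5}
C dims 4,6,4; δ0: rk 3, SNF 1^3; δ1: rk 3, SNF 1^3
degree 0: 4−3−0 = 1 → Ȟ^0 ≅ Z
degree 1: 6−3−3 = 0 → Ȟ^1 ≅ 0
degree 2: 4−0−3 = 1 → Ȟ^2 ≅ Z

Ȟ^0 = Z, Ȟ^1 = 0, Ȟ^2 = Z


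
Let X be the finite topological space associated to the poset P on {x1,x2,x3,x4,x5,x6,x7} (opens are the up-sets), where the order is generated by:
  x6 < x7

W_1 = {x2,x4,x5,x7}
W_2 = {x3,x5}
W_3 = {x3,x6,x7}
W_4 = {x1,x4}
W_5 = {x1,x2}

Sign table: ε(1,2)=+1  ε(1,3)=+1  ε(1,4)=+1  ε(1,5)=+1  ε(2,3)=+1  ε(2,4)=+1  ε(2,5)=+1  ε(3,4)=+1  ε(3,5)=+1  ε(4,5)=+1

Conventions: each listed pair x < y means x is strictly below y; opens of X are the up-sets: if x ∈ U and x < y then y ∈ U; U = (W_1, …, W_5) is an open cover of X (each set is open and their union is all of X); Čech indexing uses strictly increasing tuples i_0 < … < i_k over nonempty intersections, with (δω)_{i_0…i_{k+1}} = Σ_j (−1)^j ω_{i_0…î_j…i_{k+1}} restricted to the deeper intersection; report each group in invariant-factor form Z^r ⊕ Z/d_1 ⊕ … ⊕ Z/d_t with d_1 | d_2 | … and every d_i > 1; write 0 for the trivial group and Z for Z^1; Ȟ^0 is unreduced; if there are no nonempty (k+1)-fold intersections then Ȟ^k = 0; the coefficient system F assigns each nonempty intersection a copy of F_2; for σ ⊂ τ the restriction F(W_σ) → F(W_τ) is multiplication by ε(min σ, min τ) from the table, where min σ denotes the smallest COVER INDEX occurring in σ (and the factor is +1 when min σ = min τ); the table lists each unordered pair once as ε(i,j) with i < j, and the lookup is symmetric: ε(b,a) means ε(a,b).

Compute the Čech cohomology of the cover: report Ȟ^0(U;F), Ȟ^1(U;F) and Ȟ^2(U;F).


nerve of the cover:
  W12={x5} W13={x7} W14={x4} W15={x2} W23={x3} W45={x1}
C dims 5,6; δ0: rk_F2 4
Ȟ^0 = (5 − 4) − 0 = 1, so Ȟ^0 ≅ Z/2
Ȟ^1 = (6 − 0) − 4 = 2, so Ȟ^1 ≅ Z/2 ⊕ Z/2
Ȟ^2 = (0 − 0) − 0 = 0, so Ȟ^2 ≅ 0

Ȟ^0 ≅ Z/2, Ȟ^1 ≅ Z/2 ⊕ Z/2 and Ȟ^2 ≅ 0


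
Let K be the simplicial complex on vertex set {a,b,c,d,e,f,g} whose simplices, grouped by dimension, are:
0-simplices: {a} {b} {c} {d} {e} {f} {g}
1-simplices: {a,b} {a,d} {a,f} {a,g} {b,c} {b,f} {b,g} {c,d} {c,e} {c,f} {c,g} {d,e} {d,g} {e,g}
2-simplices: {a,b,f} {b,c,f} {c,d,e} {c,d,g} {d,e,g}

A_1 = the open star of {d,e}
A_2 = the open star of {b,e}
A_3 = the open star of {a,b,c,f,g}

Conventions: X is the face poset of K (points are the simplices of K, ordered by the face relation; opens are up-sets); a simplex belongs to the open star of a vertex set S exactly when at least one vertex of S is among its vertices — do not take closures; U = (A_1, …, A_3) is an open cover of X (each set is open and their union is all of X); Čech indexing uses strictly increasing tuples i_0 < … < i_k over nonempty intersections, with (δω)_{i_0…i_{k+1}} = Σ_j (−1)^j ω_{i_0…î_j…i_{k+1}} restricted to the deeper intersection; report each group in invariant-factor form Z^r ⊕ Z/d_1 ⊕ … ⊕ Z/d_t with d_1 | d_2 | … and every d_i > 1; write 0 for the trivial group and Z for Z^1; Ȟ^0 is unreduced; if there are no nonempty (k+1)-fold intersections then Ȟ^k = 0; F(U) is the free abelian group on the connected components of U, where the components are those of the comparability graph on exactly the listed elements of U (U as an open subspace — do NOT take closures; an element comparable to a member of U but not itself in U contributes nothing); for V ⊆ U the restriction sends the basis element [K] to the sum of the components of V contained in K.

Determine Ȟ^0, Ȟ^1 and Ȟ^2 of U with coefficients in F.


Ȟ^0 ≅ Z; Ȟ^1 ≅ Z; Ȟ^2 ≅ 0

nonempty overlaps:
  A1={{d},{e},{a,d},{c,d},{c,e},{d,e},{d,g},{e,g},{c,d,e},{c,d,g},{d,e,g}} A2={{b},{e},{a,b},{b,c},{b,f},{b,g},{c,e},{d,e},{e,g},{a,b,f},{b,c,f},{c,d,e},{d,e,g}} A3={{a},{b},{c},{f},{g},{a,b},{a,d},{a,f},{a,g},{b,c},{b,f},{b,g},{c,d},{c,e},{c,f},{c,g},{d,g},{e,g},{a,b,f},{b,c,f},{c,d,e},{c,d,g},{d,e,g}}
  A12={{e},{c,e},{d,e},{e,g},{c,d,e},{d,e,g}} A13={{a,d},{c,d},{c,e},{d,g},{e,g},{c,d,e},{c,d,g},{d,e,g}} A23={{b},{a,b},{b,c},{b,f},{b,g},{c,e},{e,g},{a,b,f},{b,c,f},{c,d,e},{d,e,g}}
  A123={{c,e},{e,g},{c,d,e},{d,e,g}}
components per intersection:
  A1: {{d},{e},{a,d},{c,d},{c,e},{d,e},{d,g},{e,g},{c,d,e},{c,d,g},{d,e,g}}
  A2: {{b},{a,b},{b,c},{b,f},{b,g},{a,b,f},{b,c,f}} {{e},{c,e},{d,e},{e,g},{c,d,e},{d,e,g}}
  A3: {{a},{b},{c},{f},{g},{a,b},{a,d},{a,f},{a,g},{b,c},{b,f},{b,g},{c,d},{c,e},{c,f},{c,g},{d,g},{e,g},{a,b,f},{b,c,f},{c,d,e},{c,d,g},{d,e,g}}
  A12: {{e},{c,e},{d,e},{e,g},{c,d,e},{d,e,g}}
  A13: {{a,d}} {{c,d},{c,e},{d,g},{e,g},{c,d,e},{c,d,g},{d,e,g}}
  A23: {{b},{a,b},{b,c},{b,f},{b,g},{a,b,f},{b,c,f}} {{c,e},{c,d,e}} {{e,g},{d,e,g}}
  A123: {{c,e},{c,d,e}} {{e,g},{d,e,g}}
C dims 4,6,2; δ0: rk 3, SNF 1^3; δ1: rk 2, SNF 1^2
degree 0: 4−3−0 = 1 → Ȟ^0 ≅ Z
degree 1: 6−2−3 = 1 → Ȟ^1 ≅ Z
degree 2: 2−0−2 = 0 → Ȟ^2 ≅ 0


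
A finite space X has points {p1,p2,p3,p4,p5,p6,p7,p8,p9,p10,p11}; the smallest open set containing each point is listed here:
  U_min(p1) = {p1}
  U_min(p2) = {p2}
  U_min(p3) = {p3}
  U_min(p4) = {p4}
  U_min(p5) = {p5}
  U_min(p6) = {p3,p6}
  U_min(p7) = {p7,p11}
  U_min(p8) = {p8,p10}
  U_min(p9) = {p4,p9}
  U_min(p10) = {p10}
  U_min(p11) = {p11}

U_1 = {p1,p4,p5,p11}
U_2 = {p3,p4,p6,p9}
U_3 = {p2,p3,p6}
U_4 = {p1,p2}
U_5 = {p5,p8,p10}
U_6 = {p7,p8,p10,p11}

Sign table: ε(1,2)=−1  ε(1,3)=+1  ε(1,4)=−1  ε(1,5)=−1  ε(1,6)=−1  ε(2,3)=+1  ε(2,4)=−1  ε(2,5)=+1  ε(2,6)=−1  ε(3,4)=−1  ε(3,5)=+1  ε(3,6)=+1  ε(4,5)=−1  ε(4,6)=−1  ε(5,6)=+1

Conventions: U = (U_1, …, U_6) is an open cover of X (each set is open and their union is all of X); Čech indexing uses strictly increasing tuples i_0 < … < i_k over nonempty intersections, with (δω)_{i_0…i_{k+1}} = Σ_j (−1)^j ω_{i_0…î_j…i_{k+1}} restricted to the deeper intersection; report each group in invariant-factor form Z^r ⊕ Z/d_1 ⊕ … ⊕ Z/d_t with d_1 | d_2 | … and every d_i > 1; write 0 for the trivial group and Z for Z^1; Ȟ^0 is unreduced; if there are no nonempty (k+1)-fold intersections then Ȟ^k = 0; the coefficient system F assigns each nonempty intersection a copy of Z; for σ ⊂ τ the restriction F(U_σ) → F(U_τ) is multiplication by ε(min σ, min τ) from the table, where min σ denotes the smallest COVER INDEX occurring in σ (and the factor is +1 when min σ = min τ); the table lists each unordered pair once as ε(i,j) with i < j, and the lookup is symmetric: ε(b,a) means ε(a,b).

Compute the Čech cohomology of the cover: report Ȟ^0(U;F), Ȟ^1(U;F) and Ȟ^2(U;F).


Ȟ^0 = 0,  Ȟ^1 = Z ⊕ Z/2,  Ȟ^2 = 0

nerve of the cover:
  U12={p4} U14={p1} U15={p5} U16={p11} U23={p3,p6} U34={p2} U56={p8,p10}
C dims 6,7; δ0: rk 6, SNF 1^5·2
Ȟ^0 = (6 − 6) − 0 = 0, so Ȟ^0 ≅ 0
Ȟ^1 = (7 − 0) − 6 = 1 plus torsion [2], so Ȟ^1 ≅ Z ⊕ Z/2
Ȟ^2 = (0 − 0) − 0 = 0, so Ȟ^2 ≅ 0


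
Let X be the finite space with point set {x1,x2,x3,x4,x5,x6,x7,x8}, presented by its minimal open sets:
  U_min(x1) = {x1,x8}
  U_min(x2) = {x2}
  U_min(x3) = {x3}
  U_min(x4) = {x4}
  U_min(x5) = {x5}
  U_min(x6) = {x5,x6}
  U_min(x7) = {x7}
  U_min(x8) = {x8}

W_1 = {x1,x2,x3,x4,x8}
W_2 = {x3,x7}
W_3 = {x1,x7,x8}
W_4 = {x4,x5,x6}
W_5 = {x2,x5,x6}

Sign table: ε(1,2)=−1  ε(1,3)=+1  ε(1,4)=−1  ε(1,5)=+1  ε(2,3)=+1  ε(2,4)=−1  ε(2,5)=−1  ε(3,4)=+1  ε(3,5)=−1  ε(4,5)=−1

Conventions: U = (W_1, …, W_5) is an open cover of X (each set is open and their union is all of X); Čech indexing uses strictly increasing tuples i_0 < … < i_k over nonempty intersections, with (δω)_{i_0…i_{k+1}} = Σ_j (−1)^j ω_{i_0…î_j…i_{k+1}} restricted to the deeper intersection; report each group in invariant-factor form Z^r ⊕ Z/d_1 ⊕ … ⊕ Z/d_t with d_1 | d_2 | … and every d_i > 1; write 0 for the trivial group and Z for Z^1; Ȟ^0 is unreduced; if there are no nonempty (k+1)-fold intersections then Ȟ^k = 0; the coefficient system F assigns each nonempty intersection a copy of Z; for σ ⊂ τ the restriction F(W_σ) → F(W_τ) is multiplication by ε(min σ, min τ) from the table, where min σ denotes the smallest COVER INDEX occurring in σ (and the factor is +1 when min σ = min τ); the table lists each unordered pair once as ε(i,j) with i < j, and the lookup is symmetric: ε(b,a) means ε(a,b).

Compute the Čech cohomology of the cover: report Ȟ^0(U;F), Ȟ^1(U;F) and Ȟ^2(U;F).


intersection data:
  W12={x3} W13={x1,x8} W14={x4} W15={x2} W23={x7} W45={x5,x6}
C dims 5,6; δ0: rk 5, SNF 1^4·2
Ȟ^0 = (5 − 5) − 0 = 0, so Ȟ^0 ≅ 0
Ȟ^1 = (6 − 0) − 5 = 1 plus torsion [2], so Ȟ^1 ≅ Z ⊕ Z/2
Ȟ^2 = (0 − 0) − 0 = 0, so Ȟ^2 ≅ 0

Ȟ^0 = 0,  Ȟ^1 = Z ⊕ Z/2,  Ȟ^2 = 0


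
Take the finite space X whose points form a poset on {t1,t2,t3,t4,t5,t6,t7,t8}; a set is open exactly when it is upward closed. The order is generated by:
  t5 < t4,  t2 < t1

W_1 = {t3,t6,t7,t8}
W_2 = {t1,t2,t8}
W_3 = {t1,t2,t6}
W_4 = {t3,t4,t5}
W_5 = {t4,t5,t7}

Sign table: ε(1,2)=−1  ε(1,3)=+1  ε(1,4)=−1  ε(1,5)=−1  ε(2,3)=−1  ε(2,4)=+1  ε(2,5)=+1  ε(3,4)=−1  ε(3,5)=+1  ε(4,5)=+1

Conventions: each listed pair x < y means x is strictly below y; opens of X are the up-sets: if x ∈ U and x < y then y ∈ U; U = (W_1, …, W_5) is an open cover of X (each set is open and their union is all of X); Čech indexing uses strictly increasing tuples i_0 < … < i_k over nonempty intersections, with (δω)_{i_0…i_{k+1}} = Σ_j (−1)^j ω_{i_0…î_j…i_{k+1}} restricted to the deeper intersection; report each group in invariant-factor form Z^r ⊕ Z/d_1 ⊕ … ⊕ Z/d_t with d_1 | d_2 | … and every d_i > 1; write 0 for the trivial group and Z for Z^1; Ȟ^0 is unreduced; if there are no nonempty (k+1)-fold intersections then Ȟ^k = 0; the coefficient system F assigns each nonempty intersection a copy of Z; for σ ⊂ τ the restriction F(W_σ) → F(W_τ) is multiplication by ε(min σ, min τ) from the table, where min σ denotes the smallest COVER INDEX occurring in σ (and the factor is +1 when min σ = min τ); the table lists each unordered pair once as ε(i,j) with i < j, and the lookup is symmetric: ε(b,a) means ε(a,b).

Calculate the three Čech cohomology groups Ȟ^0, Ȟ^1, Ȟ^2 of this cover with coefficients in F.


Ȟ^0 = Z, Ȟ^1 = Z^2 and Ȟ^2 = 0

nerve of the cover:
  W12={t8} W13={t6} W14={t3} W15={t7} W23={t1,t2} W45={t4,t5}
C dims 5,6; δ0: rk 4, SNF 1^4
Ȟ^0 = (5 − 4) − 0 = 1, so Ȟ^0 ≅ Z
Ȟ^1 = (6 − 0) − 4 = 2, so Ȟ^1 ≅ Z^2
Ȟ^2 = (0 − 0) − 0 = 0, so Ȟ^2 ≅ 0


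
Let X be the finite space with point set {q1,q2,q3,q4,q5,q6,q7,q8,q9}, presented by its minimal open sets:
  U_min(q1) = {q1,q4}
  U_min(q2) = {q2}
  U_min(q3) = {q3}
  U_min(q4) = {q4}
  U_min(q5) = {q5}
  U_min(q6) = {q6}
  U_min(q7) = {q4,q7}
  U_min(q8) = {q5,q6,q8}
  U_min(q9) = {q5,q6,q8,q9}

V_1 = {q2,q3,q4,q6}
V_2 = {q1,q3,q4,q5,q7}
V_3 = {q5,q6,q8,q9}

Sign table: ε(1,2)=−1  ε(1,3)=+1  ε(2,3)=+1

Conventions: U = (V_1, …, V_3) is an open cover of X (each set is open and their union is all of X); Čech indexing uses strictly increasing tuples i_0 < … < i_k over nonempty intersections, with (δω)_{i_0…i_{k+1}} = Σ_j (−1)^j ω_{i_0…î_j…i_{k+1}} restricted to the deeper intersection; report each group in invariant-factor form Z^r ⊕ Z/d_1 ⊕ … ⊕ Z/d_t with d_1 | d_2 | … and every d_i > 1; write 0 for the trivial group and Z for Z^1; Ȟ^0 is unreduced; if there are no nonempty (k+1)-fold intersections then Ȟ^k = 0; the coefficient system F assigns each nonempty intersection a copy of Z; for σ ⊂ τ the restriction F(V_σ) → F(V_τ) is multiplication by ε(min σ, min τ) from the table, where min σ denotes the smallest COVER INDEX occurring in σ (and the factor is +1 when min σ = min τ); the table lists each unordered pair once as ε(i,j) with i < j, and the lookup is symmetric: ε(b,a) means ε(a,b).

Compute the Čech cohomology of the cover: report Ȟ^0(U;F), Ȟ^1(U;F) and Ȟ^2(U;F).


Ȟ^0 ≅ 0, Ȟ^1 ≅ Z/2, Ȟ^2 ≅ 0

intersection data:
  V12={q3,q4} V13={q6} V23={q5}
C dims 3,3; δ0: rk 3, SNF 1^2·2
Ȟ^0 = (3 − 3) − 0 = 0, so Ȟ^0 ≅ 0
Ȟ^1 = (3 − 0) − 3 = 0 plus torsion [2], so Ȟ^1 ≅ Z/2
Ȟ^2 = (0 − 0) − 0 = 0, so Ȟ^2 ≅ 0


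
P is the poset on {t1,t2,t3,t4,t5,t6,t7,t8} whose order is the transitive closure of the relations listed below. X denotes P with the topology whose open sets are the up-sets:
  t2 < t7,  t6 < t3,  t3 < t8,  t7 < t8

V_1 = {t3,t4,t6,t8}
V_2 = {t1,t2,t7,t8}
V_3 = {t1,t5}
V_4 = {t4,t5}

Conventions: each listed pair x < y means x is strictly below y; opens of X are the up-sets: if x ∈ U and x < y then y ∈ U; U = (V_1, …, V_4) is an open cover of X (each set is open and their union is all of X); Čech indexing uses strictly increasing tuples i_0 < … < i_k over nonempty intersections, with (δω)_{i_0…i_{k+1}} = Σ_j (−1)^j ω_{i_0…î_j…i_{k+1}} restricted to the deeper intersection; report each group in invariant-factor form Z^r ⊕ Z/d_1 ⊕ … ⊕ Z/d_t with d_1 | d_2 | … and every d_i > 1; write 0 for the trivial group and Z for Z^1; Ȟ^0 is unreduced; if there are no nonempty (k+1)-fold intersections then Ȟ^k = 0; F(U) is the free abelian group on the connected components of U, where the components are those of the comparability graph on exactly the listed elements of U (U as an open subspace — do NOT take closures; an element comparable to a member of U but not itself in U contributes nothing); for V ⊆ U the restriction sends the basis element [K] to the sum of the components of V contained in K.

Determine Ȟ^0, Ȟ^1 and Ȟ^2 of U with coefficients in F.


Ȟ^0 ≅ Z^4, Ȟ^1 ≅ 0, Ȟ^2 ≅ 0

nerve simplices:
  V12={t8} V14={t4} V23={t1} V34={t5}
components per intersection:
  V1: {t3,t6,t8} {t4}
  V2: {t1} {t2,t7,t8}
  V3: {t1} {t5}
  V4: {t4} {t5}
  V12: {t8}
  V14: {t4}
  V23: {t1}
  V34: {t5}
C dims 8,4; δ0: rk 4, SNF 1^4
degree 0: 8−4−0 = 4 → Ȟ^0 ≅ Z^4
degree 1: 4−0−4 = 0 → Ȟ^1 ≅ 0
degree 2: 0−0−0 = 0 → Ȟ^2 ≅ 0


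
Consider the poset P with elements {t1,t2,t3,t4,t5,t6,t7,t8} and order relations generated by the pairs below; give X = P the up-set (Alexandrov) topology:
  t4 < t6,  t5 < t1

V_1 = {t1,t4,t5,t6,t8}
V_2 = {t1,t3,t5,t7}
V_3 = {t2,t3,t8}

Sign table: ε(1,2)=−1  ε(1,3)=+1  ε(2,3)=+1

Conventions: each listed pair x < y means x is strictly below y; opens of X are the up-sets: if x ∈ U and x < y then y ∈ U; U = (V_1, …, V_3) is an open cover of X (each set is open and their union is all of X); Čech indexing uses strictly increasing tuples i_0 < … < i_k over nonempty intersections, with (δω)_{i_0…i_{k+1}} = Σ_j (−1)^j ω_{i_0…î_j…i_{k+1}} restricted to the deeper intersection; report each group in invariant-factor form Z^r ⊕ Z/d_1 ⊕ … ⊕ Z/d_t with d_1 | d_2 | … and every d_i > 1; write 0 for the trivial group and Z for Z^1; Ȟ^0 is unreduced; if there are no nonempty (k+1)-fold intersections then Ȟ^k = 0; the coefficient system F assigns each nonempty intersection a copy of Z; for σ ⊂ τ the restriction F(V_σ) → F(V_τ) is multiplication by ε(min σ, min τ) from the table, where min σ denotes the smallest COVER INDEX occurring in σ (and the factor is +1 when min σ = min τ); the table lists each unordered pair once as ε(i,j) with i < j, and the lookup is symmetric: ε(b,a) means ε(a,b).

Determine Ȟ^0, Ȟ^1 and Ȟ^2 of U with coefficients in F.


Ȟ^0(U;F) ≅ 0,  Ȟ^1(U;F) ≅ Z/2,  Ȟ^2(U;F) ≅ 0

cover nerve:
  V12={t1,t5} V13={t8} V23={t3}
C dims 3,3; δ0: rk 3, SNF 1^2·2
Ȟ^0: (3−3)−0=0 ⇒ 0
Ȟ^1: (3−0)−3=0 plus torsion [2] ⇒ Z/2
Ȟ^2: (0−0)−0=0 ⇒ 0


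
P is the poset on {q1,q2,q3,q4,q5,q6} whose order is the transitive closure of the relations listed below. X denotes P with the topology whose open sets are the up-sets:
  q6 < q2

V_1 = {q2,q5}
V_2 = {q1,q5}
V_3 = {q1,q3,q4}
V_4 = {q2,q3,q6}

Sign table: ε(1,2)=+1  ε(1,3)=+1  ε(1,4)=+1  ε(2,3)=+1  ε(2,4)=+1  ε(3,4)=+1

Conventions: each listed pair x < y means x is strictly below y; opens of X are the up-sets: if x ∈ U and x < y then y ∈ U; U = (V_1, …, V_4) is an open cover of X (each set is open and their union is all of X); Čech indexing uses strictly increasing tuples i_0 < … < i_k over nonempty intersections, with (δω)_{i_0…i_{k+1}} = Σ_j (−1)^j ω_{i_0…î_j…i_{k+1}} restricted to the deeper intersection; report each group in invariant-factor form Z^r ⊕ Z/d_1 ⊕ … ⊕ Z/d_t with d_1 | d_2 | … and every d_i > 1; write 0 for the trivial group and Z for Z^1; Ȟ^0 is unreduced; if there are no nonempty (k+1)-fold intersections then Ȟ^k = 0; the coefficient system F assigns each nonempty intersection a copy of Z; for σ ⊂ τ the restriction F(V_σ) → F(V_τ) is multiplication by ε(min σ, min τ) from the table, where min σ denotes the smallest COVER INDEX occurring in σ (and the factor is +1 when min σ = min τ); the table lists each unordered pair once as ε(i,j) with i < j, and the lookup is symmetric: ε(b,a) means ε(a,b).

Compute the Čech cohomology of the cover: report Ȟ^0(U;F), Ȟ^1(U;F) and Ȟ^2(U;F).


Ȟ^0(U;F) ≅ Z,  Ȟ^1(U;F) ≅ Z,  Ȟ^2(U;F) ≅ 0

intersection data:
  V12={q5} V14={q2} V23={q1} V34={q3}
C dims 4,4; δ0: rk 3, SNF 1^3
Ȟ^0 = (4 − 3) − 0 = 1, so Ȟ^0 ≅ Z
Ȟ^1 = (4 − 0) − 3 = 1, so Ȟ^1 ≅ Z
Ȟ^2 = (0 − 0) − 0 = 0, so Ȟ^2 ≅ 0


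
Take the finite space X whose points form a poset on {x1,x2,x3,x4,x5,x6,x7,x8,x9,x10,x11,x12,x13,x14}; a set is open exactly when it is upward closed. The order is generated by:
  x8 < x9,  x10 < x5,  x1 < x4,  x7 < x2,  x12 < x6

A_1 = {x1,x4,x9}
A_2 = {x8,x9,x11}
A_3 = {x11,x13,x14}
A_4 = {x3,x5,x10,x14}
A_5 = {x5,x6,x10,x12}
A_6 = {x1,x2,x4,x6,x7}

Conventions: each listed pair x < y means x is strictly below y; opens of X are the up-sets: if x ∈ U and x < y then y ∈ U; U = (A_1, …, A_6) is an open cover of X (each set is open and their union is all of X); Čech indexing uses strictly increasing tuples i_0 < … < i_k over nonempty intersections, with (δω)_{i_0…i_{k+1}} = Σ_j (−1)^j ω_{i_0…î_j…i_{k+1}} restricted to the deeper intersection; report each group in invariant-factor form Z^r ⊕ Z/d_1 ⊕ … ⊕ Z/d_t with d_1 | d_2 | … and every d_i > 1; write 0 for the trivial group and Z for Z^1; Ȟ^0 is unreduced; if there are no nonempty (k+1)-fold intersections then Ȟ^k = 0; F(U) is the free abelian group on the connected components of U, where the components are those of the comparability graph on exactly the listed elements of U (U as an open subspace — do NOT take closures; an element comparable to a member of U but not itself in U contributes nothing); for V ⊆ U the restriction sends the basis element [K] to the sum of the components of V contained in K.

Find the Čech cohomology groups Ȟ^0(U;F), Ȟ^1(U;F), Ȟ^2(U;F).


Ȟ^0 ≅ Z^9, Ȟ^1 ≅ 0 and Ȟ^2 ≅ 0

cover nerve:
  A12={x9} A16={x1,x4} A23={x11} A34={x14} A45={x5,x10} A56={x6}
components per intersection:
  A1: {x1,x4} {x9}
  A2: {x8,x9} {x11}
  A3: {x11} {x13} {x14}
  A4: {x3} {x5,x10} {x14}
  A5: {x5,x10} {x6,x12}
  A6: {x1,x4} {x2,x7} {x6}
  A12: {x9}
  A16: {x1,x4}
  A23: {x11}
  A34: {x14}
  A45: {x5,x10}
  A56: {x6}
C dims 15,6; δ0: rk 6, SNF 1^6
Ȟ^0: (15−6)−0=9 ⇒ Z^9
Ȟ^1: (6−0)−6=0 ⇒ 0
Ȟ^2: (0−0)−0=0 ⇒ 0


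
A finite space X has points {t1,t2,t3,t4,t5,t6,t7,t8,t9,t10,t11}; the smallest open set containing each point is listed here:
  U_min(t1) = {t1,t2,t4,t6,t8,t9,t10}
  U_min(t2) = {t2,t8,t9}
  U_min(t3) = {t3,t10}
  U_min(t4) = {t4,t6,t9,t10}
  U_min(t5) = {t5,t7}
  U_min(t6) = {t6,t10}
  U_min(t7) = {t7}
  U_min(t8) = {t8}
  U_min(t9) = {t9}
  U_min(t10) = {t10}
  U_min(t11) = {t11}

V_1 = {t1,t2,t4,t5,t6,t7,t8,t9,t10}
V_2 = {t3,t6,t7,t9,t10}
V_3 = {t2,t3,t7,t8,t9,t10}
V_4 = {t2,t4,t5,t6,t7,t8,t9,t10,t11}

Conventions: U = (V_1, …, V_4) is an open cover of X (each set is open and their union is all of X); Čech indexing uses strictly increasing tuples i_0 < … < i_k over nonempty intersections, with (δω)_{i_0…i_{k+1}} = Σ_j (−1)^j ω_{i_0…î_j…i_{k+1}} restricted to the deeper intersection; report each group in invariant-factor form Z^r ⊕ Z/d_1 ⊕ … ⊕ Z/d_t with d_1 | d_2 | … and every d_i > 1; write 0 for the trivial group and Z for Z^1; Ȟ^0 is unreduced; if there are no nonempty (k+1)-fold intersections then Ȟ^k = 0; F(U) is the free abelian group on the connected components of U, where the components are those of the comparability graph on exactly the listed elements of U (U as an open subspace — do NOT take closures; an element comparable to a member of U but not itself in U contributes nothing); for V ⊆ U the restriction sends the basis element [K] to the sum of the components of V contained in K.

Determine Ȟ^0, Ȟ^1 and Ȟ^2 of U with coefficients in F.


Ȟ^0 ≅ Z^3, Ȟ^1 ≅ 0, Ȟ^2 ≅ 0

nonempty intersections:
  V12={t6,t7,t9,t10} V13={t2,t7,t8,t9,t10} V14={t2,t4,t5,t6,t7,t8,t9,t10} V23={t3,t7,t9,t10} V24={t6,t7,t9,t10} V34={t2,t7,t8,t9,t10}
  V123={t7,t9,t10} V124={t6,t7,t9,t10} V134={t2,t7,t8,t9,t10} V234={t7,t9,t10}
  V1234={t7,t9,t10}
components per intersection:
  V1: {t1,t2,t4,t6,t8,t9,t10} {t5,t7}
  V2: {t3,t6,t10} {t7} {t9}
  V3: {t2,t8,t9} {t3,t10} {t7}
  V4: {t2,t4,t6,t8,t9,t10} {t5,t7} {t11}
  V12: {t6,t10} {t7} {t9}
  V13: {t2,t8,t9} {t7} {t10}
  V14: {t2,t4,t6,t8,t9,t10} {t5,t7}
  V23: {t3,t10} {t7} {t9}
  V24: {t6,t10} {t7} {t9}
  V34: {t2,t8,t9} {t7} {t10}
  V123: {t7} {t9} {t10}
  V124: {t6,t10} {t7} {t9}
  V134: {t2,t8,t9} {t7} {t10}
  V234: {t7} {t9} {t10}
  V1234: {t7} {t9} {t10}
C dims 11,17,12,3; δ0: rk 8, SNF 1^8; δ1: rk 9, SNF 1^9; δ2: rk 3, SNF 1^3
Ȟ^0: (11−8)−0=3 ⇒ Z^3
Ȟ^1: (17−9)−8=0 ⇒ 0
Ȟ^2: (12−3)−9=0 ⇒ 0


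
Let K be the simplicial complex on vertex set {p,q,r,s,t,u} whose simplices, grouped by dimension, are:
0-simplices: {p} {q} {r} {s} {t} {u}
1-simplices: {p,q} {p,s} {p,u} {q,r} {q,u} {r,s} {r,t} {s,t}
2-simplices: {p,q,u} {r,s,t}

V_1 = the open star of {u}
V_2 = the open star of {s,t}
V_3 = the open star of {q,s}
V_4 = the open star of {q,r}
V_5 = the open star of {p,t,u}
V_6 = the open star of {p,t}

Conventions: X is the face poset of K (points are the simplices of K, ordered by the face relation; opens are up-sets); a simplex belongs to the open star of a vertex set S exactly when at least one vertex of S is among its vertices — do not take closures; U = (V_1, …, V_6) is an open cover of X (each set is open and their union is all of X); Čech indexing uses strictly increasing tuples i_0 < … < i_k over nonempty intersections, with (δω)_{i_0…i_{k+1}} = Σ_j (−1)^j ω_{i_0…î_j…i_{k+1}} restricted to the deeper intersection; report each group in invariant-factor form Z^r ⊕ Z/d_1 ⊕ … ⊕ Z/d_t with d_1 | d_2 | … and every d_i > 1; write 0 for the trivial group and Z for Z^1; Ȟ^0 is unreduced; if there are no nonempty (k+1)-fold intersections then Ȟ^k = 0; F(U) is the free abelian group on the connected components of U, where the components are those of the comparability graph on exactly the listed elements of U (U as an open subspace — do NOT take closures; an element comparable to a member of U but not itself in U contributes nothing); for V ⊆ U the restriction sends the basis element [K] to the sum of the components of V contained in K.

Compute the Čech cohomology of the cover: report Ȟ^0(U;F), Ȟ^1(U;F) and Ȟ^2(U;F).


Ȟ^0 ≅ Z,  Ȟ^1 ≅ Z,  Ȟ^2 ≅ 0

nonempty intersections:
  V1={{u},{p,u},{q,u},{p,q,u}} V2={{s},{t},{p,s},{r,s},{r,t},{s,t},{r,s,t}} V3={{q},{s},{p,q},{p,s},{q,r},{q,u},{r,s},{s,t},{p,q,u},{r,s,t}} V4={{q},{r},{p,q},{q,r},{q,u},{r,s},{r,t},{p,q,u},{r,s,t}} V5={{p},{t},{u},{p,q},{p,s},{p,u},{q,u},{r,t},{s,t},{p,q,u},{r,s,t}} V6={{p},{t},{p,q},{p,s},{p,u},{r,t},{s,t},{p,q,u},{r,s,t}}
  V13={{q,u},{p,q,u}} V14={{q,u},{p,q,u}} V15={{u},{p,u},{q,u},{p,q,u}} V16={{p,u},{p,q,u}} V23={{s},{p,s},{r,s},{s,t},{r,s,t}} V24={{r,s},{r,t},{r,s,t}} V25={{t},{p,s},{r,t},{s,t},{r,s,t}} V26={{t},{p,s},{r,t},{s,t},{r,s,t}} V34={{q},{p,q},{q,r},{q,u},{r,s},{p,q,u},{r,s,t}} V35={{p,q},{p,s},{q,u},{s,t},{p,q,u},{r,s,t}} V36={{p,q},{p,s},{s,t},{p,q,u},{r,s,t}} V45={{p,q},{q,u},{r,t},{p,q,u},{r,s,t}} V46={{p,q},{r,t},{p,q,u},{r,s,t}} V56={{p},{t},{p,q},{p,s},{p,u},{r,t},{s,t},{p,q,u},{r,s,t}}
  V134={{q,u},{p,q,u}} V135={{q,u},{p,q,u}} V136={{p,q,u}} V145={{q,u},{p,q,u}} V146={{p,q,u}} V156={{p,u},{p,q,u}} V234={{r,s},{r,s,t}} V235={{p,s},{s,t},{r,s,t}} V236={{p,s},{s,t},{r,s,t}} V245={{r,t},{r,s,t}} V246={{r,t},{r,s,t}} V256={{t},{p,s},{r,t},{s,t},{r,s,t}} V345={{p,q},{q,u},{p,q,u},{r,s,t}} V346={{p,q},{p,q,u},{r,s,t}} V356={{p,q},{p,s},{s,t},{p,q,u},{r,s,t}} V456={{p,q},{r,t},{p,q,u},{r,s,t}}
  V1345={{q,u},{p,q,u}} V1346={{p,q,u}} V1356={{p,q,u}} V1456={{p,q,u}} V2345={{r,s,t}} V2346={{r,s,t}} V2356={{p,s},{s,t},{r,s,t}} V2456={{r,t},{r,s,t}} V3456={{p,q},{p,q,u},{r,s,t}}
  V13456={{p,q,u}} V23456={{r,s,t}}
components per intersection:
  V1: {{u},{p,u},{q,u},{p,q,u}}
  V2: {{s},{t},{p,s},{r,s},{r,t},{s,t},{r,s,t}}
  V3: {{q},{p,q},{q,r},{q,u},{p,q,u}} {{s},{p,s},{r,s},{s,t},{r,s,t}}
  V4: {{q},{r},{p,q},{q,r},{q,u},{r,s},{r,t},{p,q,u},{r,s,t}}
  V5: {{p},{u},{p,q},{p,s},{p,u},{q,u},{p,q,u}} {{t},{r,t},{s,t},{r,s,t}}
  V6: {{p},{p,q},{p,s},{p,u},{p,q,u}} {{t},{r,t},{s,t},{r,s,t}}
  V13: {{q,u},{p,q,u}}
  V14: {{q,u},{p,q,u}}
  V15: {{u},{p,u},{q,u},{p,q,u}}
  V16: {{p,u},{p,q,u}}
  V23: {{s},{p,s},{r,s},{s,t},{r,s,t}}
  V24: {{r,s},{r,t},{r,s,t}}
  V25: {{t},{r,t},{s,t},{r,s,t}} {{p,s}}
  V26: {{t},{r,t},{s,t},{r,s,t}} {{p,s}}
  V34: {{q},{p,q},{q,r},{q,u},{p,q,u}} {{r,s},{r,s,t}}
  V35: {{p,q},{q,u},{p,q,u}} {{p,s}} {{s,t},{r,s,t}}
  V36: {{p,q},{p,q,u}} {{p,s}} {{s,t},{r,s,t}}
  V45: {{p,q},{q,u},{p,q,u}} {{r,t},{r,s,t}}
  V46: {{p,q},{p,q,u}} {{r,t},{r,s,t}}
  V56: {{p},{p,q},{p,s},{p,u},{p,q,u}} {{t},{r,t},{s,t},{r,s,t}}
  V134: {{q,u},{p,q,u}}
  V135: {{q,u},{p,q,u}}
  V136: {{p,q,u}}
  V145: {{q,u},{p,q,u}}
  V146: {{p,q,u}}
  V156: {{p,u},{p,q,u}}
  V234: {{r,s},{r,s,t}}
  V235: {{p,s}} {{s,t},{r,s,t}}
  V236: {{p,s}} {{s,t},{r,s,t}}
  V245: {{r,t},{r,s,t}}
  V246: {{r,t},{r,s,t}}
  V256: {{t},{r,t},{s,t},{r,s,t}} {{p,s}}
  V345: {{p,q},{q,u},{p,q,u}} {{r,s,t}}
  V346: {{p,q},{p,q,u}} {{r,s,t}}
  V356: {{p,q},{p,q,u}} {{p,s}} {{s,t},{r,s,t}}
  V456: {{p,q},{p,q,u}} {{r,t},{r,s,t}}
  V1345: {{q,u},{p,q,u}}
  V1346: {{p,q,u}}
  V1356: {{p,q,u}}
  V1456: {{p,q,u}}
  V2345: {{r,s,t}}
  V2346: {{r,s,t}}
  V2356: {{p,s}} {{s,t},{r,s,t}}
  V2456: {{r,t},{r,s,t}}
  V3456: {{p,q},{p,q,u}} {{r,s,t}}
  V13456: {{p,q,u}}
  V23456: {{r,s,t}}
C dims 9,24,24,11; δ0: rk 8, SNF 1^8; δ1: rk 15, SNF 1^15; δ2: rk 9, SNF 1^9
Ȟ^0: (9−8)−0=1 ⇒ Z
Ȟ^1: (24−15)−8=1 ⇒ Z
Ȟ^2: (24−9)−15=0 ⇒ 0


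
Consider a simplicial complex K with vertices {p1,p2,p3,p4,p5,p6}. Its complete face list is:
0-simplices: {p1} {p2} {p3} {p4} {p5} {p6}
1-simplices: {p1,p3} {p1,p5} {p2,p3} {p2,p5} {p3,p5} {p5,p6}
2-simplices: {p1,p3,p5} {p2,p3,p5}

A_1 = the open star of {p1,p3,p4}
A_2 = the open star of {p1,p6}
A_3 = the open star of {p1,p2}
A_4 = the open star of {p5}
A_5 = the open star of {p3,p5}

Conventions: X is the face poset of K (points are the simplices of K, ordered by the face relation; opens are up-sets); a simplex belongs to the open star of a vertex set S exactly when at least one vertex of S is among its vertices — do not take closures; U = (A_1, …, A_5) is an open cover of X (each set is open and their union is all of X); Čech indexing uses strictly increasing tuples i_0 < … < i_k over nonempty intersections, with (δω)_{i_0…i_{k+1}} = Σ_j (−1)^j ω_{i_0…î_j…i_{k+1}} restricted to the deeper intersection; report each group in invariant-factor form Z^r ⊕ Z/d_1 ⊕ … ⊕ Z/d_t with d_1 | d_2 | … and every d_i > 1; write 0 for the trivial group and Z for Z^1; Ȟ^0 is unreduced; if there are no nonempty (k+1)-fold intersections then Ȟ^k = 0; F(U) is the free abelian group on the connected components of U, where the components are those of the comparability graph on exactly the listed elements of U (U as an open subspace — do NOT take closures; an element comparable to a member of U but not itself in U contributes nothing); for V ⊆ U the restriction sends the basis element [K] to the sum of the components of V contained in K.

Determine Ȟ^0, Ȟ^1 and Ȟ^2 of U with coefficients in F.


cover nerve:
  A1={{p1},{p3},{p4},{p1,p3},{p1,p5},{p2,p3},{p3,p5},{p1,p3,p5},{p2,p3,p5}} A2={{p1},{p6},{p1,p3},{p1,p5},{p5,p6},{p1,p3,p5}} A3={{p1},{p2},{p1,p3},{p1,p5},{p2,p3},{p2,p5},{p1,p3,p5},{p2,p3,p5}} A4={{p5},{p1,p5},{p2,p5},{p3,p5},{p5,p6},{p1,p3,p5},{p2,p3,p5}} A5={{p3},{p5},{p1,p3},{p1,p5},{p2,p3},{p2,p5},{p3,p5},{p5,p6},{p1,p3,p5},{p2,p3,p5}}
  A12={{p1},{p1,p3},{p1,p5},{p1,p3,p5}} A13={{p1},{p1,p3},{p1,p5},{p2,p3},{p1,p3,p5},{p2,p3,p5}} A14={{p1,p5},{p3,p5},{p1,p3,p5},{p2,p3,p5}} A15={{p3},{p1,p3},{p1,p5},{p2,p3},{p3,p5},{p1,p3,p5},{p2,p3,p5}} A23={{p1},{p1,p3},{p1,p5},{p1,p3,p5}} A24={{p1,p5},{p5,p6},{p1,p3,p5}} A25={{p1,p3},{p1,p5},{p5,p6},{p1,p3,p5}} A34={{p1,p5},{p2,p5},{p1,p3,p5},{p2,p3,p5}} A35={{p1,p3},{p1,p5},{p2,p3},{p2,p5},{p1,p3,p5},{p2,p3,p5}} A45={{p5},{p1,p5},{p2,p5},{p3,p5},{p5,p6},{p1,p3,p5},{p2,p3,p5}}
  A123={{p1},{p1,p3},{p1,p5},{p1,p3,p5}} A124={{p1,p5},{p1,p3,p5}} A125={{p1,p3},{p1,p5},{p1,p3,p5}} A134={{p1,p5},{p1,p3,p5},{p2,p3,p5}} A135={{p1,p3},{p1,p5},{p2,p3},{p1,p3,p5},{p2,p3,p5}} A145={{p1,p5},{p3,p5},{p1,p3,p5},{p2,p3,p5}} A234={{p1,p5},{p1,p3,p5}} A235={{p1,p3},{p1,p5},{p1,p3,p5}} A245={{p1,p5},{p5,p6},{p1,p3,p5}} A345={{p1,p5},{p2,p5},{p1,p3,p5},{p2,p3,p5}}
  A1234={{p1,p5},{p1,p3,p5}} A1235={{p1,p3},{p1,p5},{p1,p3,p5}} A1245={{p1,p5},{p1,p3,p5}} A1345={{p1,p5},{p1,p3,p5},{p2,p3,p5}} A2345={{p1,p5},{p1,p3,p5}}
  A12345={{p1,p5},{p1,p3,p5}}
components per intersection:
  A1: {{p1},{p3},{p1,p3},{p1,p5},{p2,p3},{p3,p5},{p1,p3,p5},{p2,p3,p5}} {{p4}}
  A2: {{p1},{p1,p3},{p1,p5},{p1,p3,p5}} {{p6},{p5,p6}}
  A3: {{p1},{p1,p3},{p1,p5},{p1,p3,p5}} {{p2},{p2,p3},{p2,p5},{p2,p3,p5}}
  A4: {{p5},{p1,p5},{p2,p5},{p3,p5},{p5,p6},{p1,p3,p5},{p2,p3,p5}}
  A5: {{p3},{p5},{p1,p3},{p1,p5},{p2,p3},{p2,p5},{p3,p5},{p5,p6},{p1,p3,p5},{p2,p3,p5}}
  A12: {{p1},{p1,p3},{p1,p5},{p1,p3,p5}}
  A13: {{p1},{p1,p3},{p1,p5},{p1,p3,p5}} {{p2,p3},{p2,p3,p5}}
  A14: {{p1,p5},{p3,p5},{p1,p3,p5},{p2,p3,p5}}
  A15: {{p3},{p1,p3},{p1,p5},{p2,p3},{p3,p5},{p1,p3,p5},{p2,p3,p5}}
  A23: {{p1},{p1,p3},{p1,p5},{p1,p3,p5}}
  A24: {{p1,p5},{p1,p3,p5}} {{p5,p6}}
  A25: {{p1,p3},{p1,p5},{p1,p3,p5}} {{p5,p6}}
  A34: {{p1,p5},{p1,p3,p5}} {{p2,p5},{p2,p3,p5}}
  A35: {{p1,p3},{p1,p5},{p1,p3,p5}} {{p2,p3},{p2,p5},{p2,p3,p5}}
  A45: {{p5},{p1,p5},{p2,p5},{p3,p5},{p5,p6},{p1,p3,p5},{p2,p3,p5}}
  A123: {{p1},{p1,p3},{p1,p5},{p1,p3,p5}}
  A124: {{p1,p5},{p1,p3,p5}}
  A125: {{p1,p3},{p1,p5},{p1,p3,p5}}
  A134: {{p1,p5},{p1,p3,p5}} {{p2,p3,p5}}
  A135: {{p1,p3},{p1,p5},{p1,p3,p5}} {{p2,p3},{p2,p3,p5}}
  A145: {{p1,p5},{p3,p5},{p1,p3,p5},{p2,p3,p5}}
  A234: {{p1,p5},{p1,p3,p5}}
  A235: {{p1,p3},{p1,p5},{p1,p3,p5}}
  A245: {{p1,p5},{p1,p3,p5}} {{p5,p6}}
  A345: {{p1,p5},{p1,p3,p5}} {{p2,p5},{p2,p3,p5}}
  A1234: {{p1,p5},{p1,p3,p5}}
  A1235: {{p1,p3},{p1,p5},{p1,p3,p5}}
  A1245: {{p1,p5},{p1,p3,p5}}
  A1345: {{p1,p5},{p1,p3,p5}} {{p2,p3,p5}}
  A2345: {{p1,p5},{p1,p3,p5}}
  A12345: {{p1,p5},{p1,p3,p5}}
C dims 8,15,14,6; δ0: rk 6, SNF 1^6; δ1: rk 9, SNF 1^9; δ2: rk 5, SNF 1^5
Ȟ^0: (8−6)−0=2 ⇒ Z^2
Ȟ^1: (15−9)−6=0 ⇒ 0
Ȟ^2: (14−5)−9=0 ⇒ 0

Ȟ^0(U;F) ≅ Z^2, Ȟ^1(U;F) ≅ 0, Ȟ^2(U;F) ≅ 0


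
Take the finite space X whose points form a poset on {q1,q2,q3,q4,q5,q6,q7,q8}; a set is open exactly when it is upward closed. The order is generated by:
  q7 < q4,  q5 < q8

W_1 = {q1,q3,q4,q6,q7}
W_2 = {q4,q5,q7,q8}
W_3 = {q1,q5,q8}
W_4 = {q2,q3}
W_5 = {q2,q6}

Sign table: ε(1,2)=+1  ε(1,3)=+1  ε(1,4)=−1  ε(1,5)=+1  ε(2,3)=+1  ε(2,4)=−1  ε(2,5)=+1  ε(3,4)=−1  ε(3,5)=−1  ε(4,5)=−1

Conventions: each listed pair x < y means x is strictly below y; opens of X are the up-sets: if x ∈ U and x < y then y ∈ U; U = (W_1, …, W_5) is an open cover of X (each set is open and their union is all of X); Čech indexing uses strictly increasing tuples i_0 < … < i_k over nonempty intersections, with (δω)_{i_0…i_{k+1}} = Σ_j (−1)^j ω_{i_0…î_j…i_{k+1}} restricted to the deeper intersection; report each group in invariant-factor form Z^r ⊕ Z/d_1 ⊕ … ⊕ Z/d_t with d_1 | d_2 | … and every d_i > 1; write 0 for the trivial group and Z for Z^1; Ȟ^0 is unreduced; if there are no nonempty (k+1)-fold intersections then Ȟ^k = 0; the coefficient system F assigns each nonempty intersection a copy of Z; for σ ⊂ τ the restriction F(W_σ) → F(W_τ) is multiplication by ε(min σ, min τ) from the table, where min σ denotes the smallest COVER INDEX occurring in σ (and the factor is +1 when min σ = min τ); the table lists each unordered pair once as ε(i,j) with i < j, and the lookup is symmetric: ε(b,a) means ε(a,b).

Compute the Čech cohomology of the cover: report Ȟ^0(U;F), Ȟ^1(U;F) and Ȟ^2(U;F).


Ȟ^0 ≅ Z, Ȟ^1 ≅ Z^2 and Ȟ^2 ≅ 0

nerve of the cover:
  W12={q4,q7} W13={q1} W14={q3} W15={q6} W23={q5,q8} W45={q2}
C dims 5,6; δ0: rk 4, SNF 1^4
Ȟ^0 = (5 − 4) − 0 = 1, so Ȟ^0 ≅ Z
Ȟ^1 = (6 − 0) − 4 = 2, so Ȟ^1 ≅ Z^2
Ȟ^2 = (0 − 0) − 0 = 0, so Ȟ^2 ≅ 0
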